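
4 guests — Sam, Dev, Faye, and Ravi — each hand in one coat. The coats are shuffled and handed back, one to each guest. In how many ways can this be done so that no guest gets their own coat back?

Let Aᵢ be the assignments in which guest i gets their own coat. We want the size of the complement of A₁∪…∪A_4.
By inclusion–exclusion this is Σ_{j=0}^{4} (−1)^j C(4,j)·(4−j)!.
Computing: 24 − 24 + 12 − 4 + 1 = 9.

9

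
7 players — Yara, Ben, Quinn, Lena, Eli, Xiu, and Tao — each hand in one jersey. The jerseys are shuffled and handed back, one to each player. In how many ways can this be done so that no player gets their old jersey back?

Let Aᵢ be the assignments in which player i gets their old jersey. We want the size of the complement of A₁∪…∪A_7.
By inclusion–exclusion this is Σ_{j=0}^{7} (−1)^j C(7,j)·(7−j)!.
Computing: 5040 − 5040 + 2520 − 840 + 210 − 42 + 7 − 1 = 1854.

1854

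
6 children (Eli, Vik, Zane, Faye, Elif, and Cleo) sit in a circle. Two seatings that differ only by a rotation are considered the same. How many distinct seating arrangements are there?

120

Around a circle, 6 distinct people have 6!/6 = (5)! = 120 rotationally distinct seatings.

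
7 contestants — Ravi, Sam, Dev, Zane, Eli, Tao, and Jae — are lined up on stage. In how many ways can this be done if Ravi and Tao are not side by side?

Of the 7! = 5040 arrangements, those with Ravi and Tao adjacent number 2 × 6! = 1440 (treat the pair as a block with 2 internal orders).
So 5040 − 1440 = 3600 arrangements keep them apart.

3600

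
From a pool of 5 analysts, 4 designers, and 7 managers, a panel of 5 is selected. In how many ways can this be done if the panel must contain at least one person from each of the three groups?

3010

Unrestricted: C(16,5) = 4368 ways to pick any 5 of the 16.
Subtract selections that omit an entire group: no analysts → C(11,5) = 462; no designers → C(12,5) = 792; no managers → C(9,5) = 126.
Add back selections omitting two groups (i.e. drawn from a single group): C(5,5) + C(4,5) + C(7,5) = 22.
By inclusion–exclusion: 4368 − 1380 + 22 = 3010.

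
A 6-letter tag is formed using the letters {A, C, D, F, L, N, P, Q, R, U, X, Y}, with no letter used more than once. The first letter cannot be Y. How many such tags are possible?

609840

The first letter has 12−1 = 11 choices (anything except Y).
The remaining 5 letters are filled from the other 11 symbols without repetition: 11 × 10 × 9 × 8 × 7 = 55440.
Total: 11 × 55440 = 609840.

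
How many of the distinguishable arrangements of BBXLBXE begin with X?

120

Fix X in the first position and arrange the remaining 6 letters.
Those 6 letters have B appearing 3 times, giving (6)!/(3!) = 120.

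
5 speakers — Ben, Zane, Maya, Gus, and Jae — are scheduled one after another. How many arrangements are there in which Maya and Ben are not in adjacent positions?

There are 5! = 120 arrangements in all. If Maya and Ben are adjacent, merging them into one block gives 2·(4)! = 48 arrangements.
So 120 − 48 = 72 arrangements keep them apart.

72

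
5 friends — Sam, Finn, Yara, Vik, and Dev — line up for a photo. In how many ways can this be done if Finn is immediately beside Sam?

Treat {Finn, Sam} as a single unit. There are 4 units to order, and the pair itself can be ordered 2 ways.
That gives 2 × 4! = 2 × 24 = 48.

48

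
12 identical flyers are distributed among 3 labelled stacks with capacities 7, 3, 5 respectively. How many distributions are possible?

10

Ignoring the caps, the number of non-negative solutions to x_1+…+x_3 = 12 is C(14,2) = 91.
Subtract solutions that violate a single cap (substitute x_i' = x_i − (cap_i+1)): x_1 ≥ 8 gives C(6,2) = 15; x_2 ≥ 4 gives C(10,2) = 45; x_3 ≥ 6 gives C(8,2) = 28. Together 88.
Add back pairs where two caps are both exceeded: 1 + 0 + 6 = 7.
By inclusion–exclusion the count is 91 − 88 + 7 = 10.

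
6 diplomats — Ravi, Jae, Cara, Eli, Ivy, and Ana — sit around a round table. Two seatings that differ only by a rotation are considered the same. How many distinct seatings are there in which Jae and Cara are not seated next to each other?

Without the restriction there are (5)! = 120 seatings.
Those with Jae next to Cara: fuse the pair into one unit and seat 5 units around a circle — 2·(4)! = 48.
Subtracting, 120 − 48 = 72.

72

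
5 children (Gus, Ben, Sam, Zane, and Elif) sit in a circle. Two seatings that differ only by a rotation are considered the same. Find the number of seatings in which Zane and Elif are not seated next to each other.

All circular seatings of 5 people number (4)! = 24.
Seatings with Zane beside Elif: treat them as a block with 2 internal orders, giving 2 × (3)! = 12.
Subtracting, 24 − 12 = 12.

12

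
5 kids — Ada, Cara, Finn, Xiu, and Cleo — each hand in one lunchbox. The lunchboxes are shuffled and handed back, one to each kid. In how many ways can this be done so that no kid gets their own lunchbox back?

44

This is the derangement count D_5: permutations of 5 items with no fixed point.
By inclusion–exclusion this is Σ_{j=0}^{5} (−1)^j C(5,j)·(5−j)!.
Computing: 120 − 120 + 60 − 20 + 5 − 1 = 44.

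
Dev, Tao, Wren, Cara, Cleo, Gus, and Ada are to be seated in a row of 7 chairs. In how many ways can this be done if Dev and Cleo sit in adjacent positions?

1440

Place the 5 others and the Dev-Cleo pair as 6 objects in a line; the pair has 2 internal arrangements.
So the count is 2·(6)! = 1440.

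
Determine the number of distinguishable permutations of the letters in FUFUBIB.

FUFUBIB has 7 letters with B appearing twice, F appearing twice, and U appearing twice.
Dividing 7! = 5040 by 2!·2!·2! = 8 for the repeated letters gives 630.

630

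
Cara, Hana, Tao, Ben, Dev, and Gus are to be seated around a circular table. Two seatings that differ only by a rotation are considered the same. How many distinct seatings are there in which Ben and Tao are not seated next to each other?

72

All circular seatings of 6 people number (5)! = 120.
Those with Ben next to Tao: fuse the pair into one unit and seat 5 units around a circle — 2·(4)! = 48.
Subtracting, 120 − 48 = 72.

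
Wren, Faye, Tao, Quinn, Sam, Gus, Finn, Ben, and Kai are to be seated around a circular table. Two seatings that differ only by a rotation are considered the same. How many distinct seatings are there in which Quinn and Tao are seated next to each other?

Treat {Quinn, Tao} as one unit (2 internal orders) and seat the resulting 8 units around the table: (7)! circular arrangements.
So 2 × (7)! = 2 × 5040 = 10080.

10080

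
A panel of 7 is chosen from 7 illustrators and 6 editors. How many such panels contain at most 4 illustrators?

Split by how many illustrators are chosen (0 through 4).
Sum: C(7,0)·C(6,7) + C(7,1)·C(6,6) + C(7,2)·C(6,5) + C(7,3)·C(6,4) + C(7,4)·C(6,3) = 0 + 7 + 126 + 525 + 700 = 1358.

1358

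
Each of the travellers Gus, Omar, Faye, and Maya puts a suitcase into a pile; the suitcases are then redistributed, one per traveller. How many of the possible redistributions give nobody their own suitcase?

Let Aᵢ be the assignments in which traveller i gets their own suitcase. We want the size of the complement of A₁∪…∪A_4.
By inclusion–exclusion this is Σ_{j=0}^{4} (−1)^j C(4,j)·(4−j)!.
Computing: 24 − 24 + 12 − 4 + 1 = 9.

9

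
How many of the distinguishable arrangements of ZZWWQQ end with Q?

30

Fix Q in the last position and arrange the remaining 5 letters.
Those 5 letters have W appearing twice and Z appearing twice, giving (5)!/(2!·2!) = 30.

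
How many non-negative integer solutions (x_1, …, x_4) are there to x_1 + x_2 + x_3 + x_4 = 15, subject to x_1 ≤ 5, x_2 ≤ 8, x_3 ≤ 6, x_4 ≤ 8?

275

Without the upper bounds there are C(18,3) = 816 ways to split 15 among 4 variables.
Subtract solutions that violate a single cap (substitute x_i' = x_i − (cap_i+1)): x_1 ≥ 6 gives C(12,3) = 220; x_2 ≥ 9 gives C(9,3) = 84; x_3 ≥ 7 gives C(11,3) = 165; x_4 ≥ 9 gives C(9,3) = 84. Together 553.
Add back pairs where two caps are both exceeded: 1 + 10 + 1 + 0 + 0 + 0 = 12.
By inclusion–exclusion the count is 816 − 553 + 12 = 275.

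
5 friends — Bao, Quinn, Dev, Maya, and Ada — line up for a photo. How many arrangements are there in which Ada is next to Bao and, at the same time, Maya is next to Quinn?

24

Treat {Ada,Bao} as one block (2 orders) and {Maya,Quinn} as another (2 orders).
That leaves 3 units to arrange: 2 × 2 × 3! = 4 × 6 = 24.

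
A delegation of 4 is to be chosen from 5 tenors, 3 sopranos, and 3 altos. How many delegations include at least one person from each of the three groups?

With no constraint there are C(11,4) = 330 possible selections.
Subtract selections that omit an entire group: no tenors → C(6,4) = 15; no sopranos → C(8,4) = 70; no altos → C(8,4) = 70.
Add back selections omitting two groups (i.e. drawn from a single group): C(5,4) + C(3,4) + C(3,4) = 5.
By inclusion–exclusion: 330 − 155 + 5 = 180.

180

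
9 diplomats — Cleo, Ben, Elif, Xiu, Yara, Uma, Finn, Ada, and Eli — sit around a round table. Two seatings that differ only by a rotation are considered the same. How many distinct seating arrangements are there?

40320

Seat Cleo anywhere (absorbing the rotational symmetry), then permute the other 8: (8)! = 40320.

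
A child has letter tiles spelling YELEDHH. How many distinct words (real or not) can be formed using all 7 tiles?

1260

The 7 letters of YELEDHH have repeats: E appearing twice and H appearing twice.
The number of distinct arrangements is 7!/(2!·2!) = 5040/4 = 1260.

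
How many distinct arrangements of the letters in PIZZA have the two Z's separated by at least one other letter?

36

Total arrangements of PIZZA: 5!/(2!) = 60.
Arrangements with the Z's together: treat ZZ as one letter, giving (4)! = 24.
Hence 60 − 24 = 36.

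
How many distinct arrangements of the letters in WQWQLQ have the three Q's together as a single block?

Treat the 3 copies of Q as a single block. The multiset to arrange is then {QQQ, L, W, W}, 4 items in all.
That gives (4)!/(2!) = 12 arrangements.

12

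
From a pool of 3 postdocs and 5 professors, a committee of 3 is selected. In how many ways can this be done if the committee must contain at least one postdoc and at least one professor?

Unrestricted: C(8,3) = 56 ways to pick any 3 of the 8.
Subtract selections that omit an entire group: no postdocs → C(5,3) = 10; no professors → C(3,3) = 1.
Both groups omitted at once is impossible, so 56 − 11 = 45.

45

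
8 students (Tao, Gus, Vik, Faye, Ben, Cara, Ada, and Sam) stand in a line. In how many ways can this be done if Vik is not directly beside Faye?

30240

There are 8! = 40320 arrangements in all. If Vik and Faye are adjacent, merging them into one block gives 2·(7)! = 10080 arrangements.
So 40320 − 10080 = 30240 arrangements keep them apart.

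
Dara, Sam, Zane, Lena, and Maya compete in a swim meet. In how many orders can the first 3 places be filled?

60

This is an ordered selection of 3 from 5: P(5,3).
That gives 5 × 4 × 3 = 60.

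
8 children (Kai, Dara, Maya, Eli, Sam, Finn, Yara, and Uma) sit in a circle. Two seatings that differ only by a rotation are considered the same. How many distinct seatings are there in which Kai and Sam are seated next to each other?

Glue Kai and Sam into a block (2 internal orders). Seating 7 units around a circle gives (6)! arrangements.
So 2 × (6)! = 2 × 720 = 1440.

1440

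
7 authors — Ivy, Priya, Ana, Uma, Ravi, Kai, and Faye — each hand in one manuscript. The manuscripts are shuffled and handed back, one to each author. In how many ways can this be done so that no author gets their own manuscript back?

Let Aᵢ be the assignments in which author i gets their own manuscript. We want the size of the complement of A₁∪…∪A_7.
By inclusion–exclusion this is Σ_{j=0}^{7} (−1)^j C(7,j)·(7−j)!.
Computing: 5040 − 5040 + 2520 − 840 + 210 − 42 + 7 − 1 = 1854.

1854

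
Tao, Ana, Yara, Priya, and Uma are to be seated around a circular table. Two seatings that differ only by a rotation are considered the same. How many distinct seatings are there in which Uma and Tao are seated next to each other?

12

Treat {Uma, Tao} as one unit (2 internal orders) and seat the resulting 4 units around the table: (3)! circular arrangements.
So 2 × (3)! = 2 × 6 = 12.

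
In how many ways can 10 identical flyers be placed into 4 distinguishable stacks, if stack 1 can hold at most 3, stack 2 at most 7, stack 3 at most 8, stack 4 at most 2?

88

Ignoring the caps, the number of non-negative solutions to x_1+…+x_4 = 10 is C(13,3) = 286.
Subtract solutions that violate a single cap (substitute x_i' = x_i − (cap_i+1)): x_1 ≥ 4 gives C(9,3) = 84; x_2 ≥ 8 gives C(5,3) = 10; x_3 ≥ 9 gives C(4,3) = 4; x_4 ≥ 3 gives C(10,3) = 120. Together 218.
Add back pairs where two caps are both exceeded: 0 + 0 + 20 + 0 + 0 + 0 = 20.
By inclusion–exclusion the count is 286 − 218 + 20 = 88.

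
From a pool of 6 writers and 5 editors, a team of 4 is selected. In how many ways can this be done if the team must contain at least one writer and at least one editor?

310

With no constraint there are C(11,4) = 330 possible selections.
Selections missing a whole group: no writers → C(5,4) = 5; no editors → C(6,4) = 15.
Both groups omitted at once is impossible, so 330 − 20 = 310.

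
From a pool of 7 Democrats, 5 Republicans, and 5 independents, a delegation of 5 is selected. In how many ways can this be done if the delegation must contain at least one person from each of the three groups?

4375

Total 5-person selections from all 17: C(17,5) = 6188.
Subtract selections that omit an entire group: no Democrats → C(10,5) = 252; no Republicans → C(12,5) = 792; no independents → C(12,5) = 792.
Add back selections omitting two groups (i.e. drawn from a single group): C(7,5) + C(5,5) + C(5,5) = 23.
By inclusion–exclusion: 6188 − 1836 + 23 = 4375.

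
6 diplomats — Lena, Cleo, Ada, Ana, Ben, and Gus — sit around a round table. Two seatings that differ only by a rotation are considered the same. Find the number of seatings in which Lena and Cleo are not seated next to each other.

72

Without the restriction there are (5)! = 120 seatings.
Seatings with Lena beside Cleo: treat them as a block with 2 internal orders, giving 2 × (4)! = 48.
Subtracting, 120 − 48 = 72.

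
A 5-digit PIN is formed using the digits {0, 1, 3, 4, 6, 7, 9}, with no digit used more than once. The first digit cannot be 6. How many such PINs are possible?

2160

The first digit has 7−1 = 6 choices (anything except 6).
The remaining 4 digits are filled from the other 6 symbols without repetition: 6 × 5 × 4 × 3 = 360.
Total: 6 × 360 = 2160.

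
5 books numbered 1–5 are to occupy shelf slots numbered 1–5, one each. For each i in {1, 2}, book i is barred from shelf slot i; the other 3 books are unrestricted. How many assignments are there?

Let Aᵢ (for i ∈ {1, 2}) be the placements that put book i in its forbidden shelf slot. Any j of these fix j positions, leaving (5−j)! ways to fill the rest, and there are C(2,j) ways to pick which j.
By inclusion–exclusion, the number of valid placements is Σ_{j=0}^{2} (−1)^j C(2,j)·(5−j)!.
Computing: 120 − 48 + 6 = 78.

78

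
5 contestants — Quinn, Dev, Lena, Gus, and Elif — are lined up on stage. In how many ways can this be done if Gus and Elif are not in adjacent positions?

72

There are 5! = 120 arrangements in all. If Gus and Elif are adjacent, merging them into one block gives 2·(4)! = 48 arrangements.
So 120 − 48 = 72 arrangements keep them apart.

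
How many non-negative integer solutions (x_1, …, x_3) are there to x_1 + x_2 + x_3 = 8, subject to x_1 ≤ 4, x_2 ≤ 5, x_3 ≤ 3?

14

Without the upper bounds there are C(10,2) = 45 ways to split 8 among 3 variables.
Subtract solutions that violate a single cap (substitute x_i' = x_i − (cap_i+1)): x_1 ≥ 5 gives C(5,2) = 10; x_2 ≥ 6 gives C(4,2) = 6; x_3 ≥ 4 gives C(6,2) = 15. Together 31.
No two caps can be exceeded simultaneously, so the pair terms are all 0.
By inclusion–exclusion the count is 45 − 31 + 0 = 14.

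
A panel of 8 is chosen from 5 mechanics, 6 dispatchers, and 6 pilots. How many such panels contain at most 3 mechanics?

Split by how many mechanics are chosen (0 through 3).
Sum: C(5,0)·C(12,8) + C(5,1)·C(12,7) + C(5,2)·C(12,6) + C(5,3)·C(12,5) = 495 + 3960 + 9240 + 7920 = 21615.

21615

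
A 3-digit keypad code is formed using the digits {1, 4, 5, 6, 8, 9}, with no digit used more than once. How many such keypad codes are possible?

120

Choose and order 3 of the 6 symbols: the first digit has 6 options, the next 5, then 4.
That product is 6 × 5 × 4 = 120.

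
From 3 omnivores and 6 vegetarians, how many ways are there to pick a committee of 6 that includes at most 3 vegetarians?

Split by how many vegetarians are chosen (0 through 3).
Sum: C(6,0)·C(3,6) + C(6,1)·C(3,5) + C(6,2)·C(3,4) + C(6,3)·C(3,3) = 0 + 0 + 0 + 20 = 20.

20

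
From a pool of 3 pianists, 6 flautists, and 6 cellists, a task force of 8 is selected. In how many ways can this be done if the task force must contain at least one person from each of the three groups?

5922

With no constraint there are C(15,8) = 6435 possible selections.
Selections missing a whole group: no pianists → C(12,8) = 495; no flautists → C(9,8) = 9; no cellists → C(9,8) = 9.
Add back selections omitting two groups (i.e. drawn from a single group): C(3,8) + C(6,8) + C(6,8) = 0.
By inclusion–exclusion: 6435 − 513 + 0 = 5922.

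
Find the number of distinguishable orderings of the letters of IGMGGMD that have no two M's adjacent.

300

There are 7!/(3!·2!) = 420 arrangements of IGMGGMD in total.
Arrangements with the M's together: treat MM as one letter, giving (6)!/(3!) = 120.
Subtracting, 420 − 120 = 300 arrangements keep the M's apart.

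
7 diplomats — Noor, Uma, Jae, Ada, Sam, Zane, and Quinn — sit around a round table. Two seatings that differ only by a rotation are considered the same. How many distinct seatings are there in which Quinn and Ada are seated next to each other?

Treat {Quinn, Ada} as one unit (2 internal orders) and seat the resulting 6 units around the table: (5)! circular arrangements.
So 2 × (5)! = 2 × 120 = 240.

240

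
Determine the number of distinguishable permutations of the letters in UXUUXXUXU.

Letter multiplicities in UXUUXXUXU: U×5, X×4.
Dividing 9! = 362880 by 5!·4! = 2880 for the repeated letters gives 126.

126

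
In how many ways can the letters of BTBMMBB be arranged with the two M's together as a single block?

Treat the 2 copies of M as a single block. The multiset to arrange is then {MM, B, B, B, B, T}, 6 items in all.
That gives (6)!/(4!) = 30 arrangements.

30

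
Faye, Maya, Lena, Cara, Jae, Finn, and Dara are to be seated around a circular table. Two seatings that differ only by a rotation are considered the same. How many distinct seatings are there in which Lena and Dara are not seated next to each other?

All circular seatings of 7 people number (6)! = 720.
Seatings with Lena beside Dara: treat them as a block with 2 internal orders, giving 2 × (5)! = 240.
Subtracting, 720 − 240 = 480.

480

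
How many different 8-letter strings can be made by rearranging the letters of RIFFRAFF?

840

The 8 letters of RIFFRAFF have repeats: F appearing 4 times and R appearing twice.
So there are 8! / (4!·2!) = 840 distinguishable arrangements.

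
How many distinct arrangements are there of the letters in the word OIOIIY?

OIOIIY has 6 letters with I appearing 3 times and O appearing twice.
Dividing 6! = 720 by 3!·2! = 12 for the repeated letters gives 60.

60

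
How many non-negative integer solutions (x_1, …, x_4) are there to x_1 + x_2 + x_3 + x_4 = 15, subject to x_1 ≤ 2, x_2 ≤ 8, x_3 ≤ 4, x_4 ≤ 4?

Ignoring the caps, the number of non-negative solutions to x_1+…+x_4 = 15 is C(18,3) = 816.
Subtract solutions that violate a single cap (substitute x_i' = x_i − (cap_i+1)): x_1 ≥ 3 gives C(15,3) = 455; x_2 ≥ 9 gives C(9,3) = 84; x_3 ≥ 5 gives C(13,3) = 286; x_4 ≥ 5 gives C(13,3) = 286. Together 1111.
Add back pairs where two caps are both exceeded: 20 + 120 + 120 + 4 + 4 + 56 = 324.
Subtract triples: 0 + 0 + 10 + 0 = 10.
By inclusion–exclusion the count is 816 − 1111 + 324 − 10 = 19.

19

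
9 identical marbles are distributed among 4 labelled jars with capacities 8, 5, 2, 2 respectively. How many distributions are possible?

Ignoring the caps, the number of non-negative solutions to x_1+…+x_4 = 9 is C(12,3) = 220.
Subtract solutions that violate a single cap (substitute x_i' = x_i − (cap_i+1)): x_1 ≥ 9 gives C(3,3) = 1; x_2 ≥ 6 gives C(6,3) = 20; x_3 ≥ 3 gives C(9,3) = 84; x_4 ≥ 3 gives C(9,3) = 84. Together 189.
Add back pairs where two caps are both exceeded: 0 + 0 + 0 + 1 + 1 + 20 = 22.
By inclusion–exclusion the count is 220 − 189 + 22 = 53.

53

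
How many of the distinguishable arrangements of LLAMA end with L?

12

With the last slot taken by L, it remains to arrange the other 4 letters (LAMA).
Those 4 letters have A appearing twice, giving (4)!/(2!) = 12.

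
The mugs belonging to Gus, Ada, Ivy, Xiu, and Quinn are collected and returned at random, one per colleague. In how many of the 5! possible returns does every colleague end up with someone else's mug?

44

Count assignments avoiding every fixed point. For any j of the 5 colleagues fixed to their own mug, the other 5−j can be arranged in (5−j)! ways.
By inclusion–exclusion this is Σ_{j=0}^{5} (−1)^j C(5,j)·(5−j)!.
Computing: 120 − 120 + 60 − 20 + 5 − 1 = 44.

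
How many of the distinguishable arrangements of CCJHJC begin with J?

Fix J in the first position and arrange the remaining 5 letters.
Those 5 letters have C appearing 3 times, giving (5)!/(3!) = 20.

20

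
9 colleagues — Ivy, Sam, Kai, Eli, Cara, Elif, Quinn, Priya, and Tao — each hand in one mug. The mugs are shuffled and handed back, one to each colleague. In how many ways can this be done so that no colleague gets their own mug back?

Count assignments avoiding every fixed point. For any j of the 9 colleagues fixed to their own mug, the other 9−j can be arranged in (9−j)! ways.
By inclusion–exclusion this is Σ_{j=0}^{9} (−1)^j C(9,j)·(9−j)!.
Computing: 362880 − 362880 + 181440 − 60480 + 15120 − 3024 + 504 − 72 + 9 − 1 = 133496.

133496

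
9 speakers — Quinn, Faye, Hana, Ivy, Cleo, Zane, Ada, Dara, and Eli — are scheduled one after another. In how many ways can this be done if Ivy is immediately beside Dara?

Treat {Ivy, Dara} as a single unit. There are 8 units to order, and the pair itself can be ordered 2 ways.
That gives 2 × 8! = 2 × 40320 = 80640.

80640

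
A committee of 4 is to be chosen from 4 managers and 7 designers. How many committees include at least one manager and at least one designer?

Unrestricted: C(11,4) = 330 ways to pick any 4 of the 11.
Subtract selections that omit an entire group: no managers → C(7,4) = 35; no designers → C(4,4) = 1.
Both groups omitted at once is impossible, so 330 − 36 = 294.

294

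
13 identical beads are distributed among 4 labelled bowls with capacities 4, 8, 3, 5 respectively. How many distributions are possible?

By stars and bars, unrestricted non-negative solutions to x_1+…+x_4 = 13 number C(13+3,3) = 560.
Subtract solutions that violate a single cap (substitute x_i' = x_i − (cap_i+1)): x_1 ≥ 5 gives C(11,3) = 165; x_2 ≥ 9 gives C(7,3) = 35; x_3 ≥ 4 gives C(12,3) = 220; x_4 ≥ 6 gives C(10,3) = 120. Together 540.
Add back pairs where two caps are both exceeded: 0 + 35 + 10 + 1 + 0 + 20 = 66.
By inclusion–exclusion the count is 560 − 540 + 66 = 86.

86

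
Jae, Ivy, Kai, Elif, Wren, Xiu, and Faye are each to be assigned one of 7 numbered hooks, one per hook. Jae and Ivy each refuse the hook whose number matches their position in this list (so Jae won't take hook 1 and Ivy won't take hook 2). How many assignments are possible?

3720

Let Aᵢ (for i ∈ {1, 2}) be the placements that put person i in their forbidden hook. Any j of these fix j positions, leaving (7−j)! ways to fill the rest, and there are C(2,j) ways to pick which j.
By inclusion–exclusion, the number of valid placements is Σ_{j=0}^{2} (−1)^j C(2,j)·(7−j)!.
Computing: 5040 − 1440 + 120 = 3720.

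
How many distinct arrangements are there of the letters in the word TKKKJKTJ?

420

TKKKJKTJ has 8 letters with J appearing twice, K appearing 4 times, and T appearing twice.
So there are 8! / (4!·2!·2!) = 420 distinguishable arrangements.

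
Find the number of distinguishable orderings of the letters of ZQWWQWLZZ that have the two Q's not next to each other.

There are 9!/(3!·3!·2!) = 5040 arrangements of ZQWWQWLZZ in total.
Arrangements with the Q's together: treat QQ as one letter, giving (8)!/(3!·3!) = 1120.
Subtracting, 5040 − 1120 = 3920 arrangements keep the Q's apart.

3920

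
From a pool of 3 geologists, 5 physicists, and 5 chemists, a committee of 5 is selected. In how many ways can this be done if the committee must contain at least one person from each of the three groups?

925

Unrestricted: C(13,5) = 1287 ways to pick any 5 of the 13.
Selections missing a whole group: no geologists → C(10,5) = 252; no physicists → C(8,5) = 56; no chemists → C(8,5) = 56.
Add back selections omitting two groups (i.e. drawn from a single group): C(3,5) + C(5,5) + C(5,5) = 2.
By inclusion–exclusion: 1287 − 364 + 2 = 925.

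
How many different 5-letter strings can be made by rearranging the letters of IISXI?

20

The 5 letters of IISXI have repeats: I appearing 3 times.
So there are 5! / (3!) = 20 distinguishable arrangements.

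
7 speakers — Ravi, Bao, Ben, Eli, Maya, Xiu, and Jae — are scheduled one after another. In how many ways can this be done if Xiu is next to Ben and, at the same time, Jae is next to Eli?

Treat {Xiu,Ben} as one block (2 orders) and {Jae,Eli} as another (2 orders).
That leaves 5 units to arrange: 2 × 2 × 5! = 4 × 120 = 480.

480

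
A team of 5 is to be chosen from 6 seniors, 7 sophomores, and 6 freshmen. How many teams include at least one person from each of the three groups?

With no constraint there are C(19,5) = 11628 possible selections.
Selections missing a whole group: no seniors → C(13,5) = 1287; no sophomores → C(12,5) = 792; no freshmen → C(13,5) = 1287.
Add back selections omitting two groups (i.e. drawn from a single group): C(6,5) + C(7,5) + C(6,5) = 33.
By inclusion–exclusion: 11628 − 3366 + 33 = 8295.

8295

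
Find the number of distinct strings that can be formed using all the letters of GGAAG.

10

Letter multiplicities in GGAAG: A×2, G×3.
So there are 5! / (3!·2!) = 10 distinguishable arrangements.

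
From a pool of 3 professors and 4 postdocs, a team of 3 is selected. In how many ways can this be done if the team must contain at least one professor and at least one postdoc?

30

Total 3-person selections from all 7: C(7,3) = 35.
Selections missing a whole group: no professors → C(4,3) = 4; no postdocs → C(3,3) = 1.
Both groups omitted at once is impossible, so 35 − 5 = 30.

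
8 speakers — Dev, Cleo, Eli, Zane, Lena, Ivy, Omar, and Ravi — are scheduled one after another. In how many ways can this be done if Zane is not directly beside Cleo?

Of the 8! = 40320 arrangements, those with Zane and Cleo adjacent number 2 × 7! = 10080 (treat the pair as a block with 2 internal orders).
Complementary counting: 40320 − 10080 = 30240.

30240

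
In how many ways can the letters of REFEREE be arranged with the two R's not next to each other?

75

Total arrangements of REFEREE: 7!/(4!·2!) = 105.
If the two R's are adjacent, glue them into one block, leaving 6 items to arrange: (6)!/(4!) = 30 ways.
Hence 105 − 30 = 75.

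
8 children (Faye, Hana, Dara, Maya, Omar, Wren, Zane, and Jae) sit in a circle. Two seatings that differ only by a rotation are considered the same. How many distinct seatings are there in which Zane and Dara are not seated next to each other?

Without the restriction there are (7)! = 5040 seatings.
Seatings with Zane beside Dara: treat them as a block with 2 internal orders, giving 2 × (6)! = 1440.
Subtracting, 5040 − 1440 = 3600.

3600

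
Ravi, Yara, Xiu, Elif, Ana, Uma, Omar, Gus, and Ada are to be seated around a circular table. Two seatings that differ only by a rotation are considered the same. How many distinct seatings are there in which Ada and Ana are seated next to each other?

Glue Ada and Ana into a block (2 internal orders). Seating 8 units around a circle gives (7)! arrangements.
So 2 × (7)! = 2 × 5040 = 10080.

10080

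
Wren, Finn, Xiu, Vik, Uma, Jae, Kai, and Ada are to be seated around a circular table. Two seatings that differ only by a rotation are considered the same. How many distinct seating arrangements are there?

Fix one person's seat to break rotational symmetry; the remaining 7 people can be arranged in (7)! = 5040 ways.

5040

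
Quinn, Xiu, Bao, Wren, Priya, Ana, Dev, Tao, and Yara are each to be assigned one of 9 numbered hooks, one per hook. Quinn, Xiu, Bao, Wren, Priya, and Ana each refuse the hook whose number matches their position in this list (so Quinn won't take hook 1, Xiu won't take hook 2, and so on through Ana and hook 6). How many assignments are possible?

Let Aᵢ (for 1 ≤ i ≤ 6) be the placements that put person i in their forbidden hook. Any j of these fix j positions, leaving (9−j)! ways to fill the rest, and there are C(6,j) ways to pick which j.
By inclusion–exclusion, the number of valid placements is Σ_{j=0}^{6} (−1)^j C(6,j)·(9−j)!.
Computing: 362880 − 241920 + 75600 − 14400 + 1800 − 144 + 6 = 183822.

183822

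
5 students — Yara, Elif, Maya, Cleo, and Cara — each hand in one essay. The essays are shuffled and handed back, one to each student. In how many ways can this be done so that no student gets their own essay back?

44

Let Aᵢ be the assignments in which student i gets their own essay. We want the size of the complement of A₁∪…∪A_5.
By inclusion–exclusion this is Σ_{j=0}^{5} (−1)^j C(5,j)·(5−j)!.
Computing: 120 − 120 + 60 − 20 + 5 − 1 = 44.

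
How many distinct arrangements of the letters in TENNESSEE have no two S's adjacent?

2940

Total arrangements of TENNESSEE: 9!/(4!·2!·2!) = 3780.
If the two S's are adjacent, glue them into one block, leaving 8 items to arrange: (8)!/(4!·2!) = 840 ways.
Hence 3780 − 840 = 2940.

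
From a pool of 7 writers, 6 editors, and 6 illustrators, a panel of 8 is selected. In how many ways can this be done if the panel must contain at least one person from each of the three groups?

72513

Total 8-person selections from all 19: C(19,8) = 75582.
Selections missing a whole group: no writers → C(12,8) = 495; no editors → C(13,8) = 1287; no illustrators → C(13,8) = 1287.
Add back selections omitting two groups (i.e. drawn from a single group): C(7,8) + C(6,8) + C(6,8) = 0.
By inclusion–exclusion: 75582 − 3069 + 0 = 72513.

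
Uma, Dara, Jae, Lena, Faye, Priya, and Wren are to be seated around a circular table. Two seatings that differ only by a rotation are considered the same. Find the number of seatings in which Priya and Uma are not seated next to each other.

All circular seatings of 7 people number (6)! = 720.
Seatings with Priya beside Uma: treat them as a block with 2 internal orders, giving 2 × (5)! = 240.
Subtracting, 720 − 240 = 480.

480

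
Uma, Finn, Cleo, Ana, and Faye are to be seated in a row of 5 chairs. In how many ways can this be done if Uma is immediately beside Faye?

Treat {Uma, Faye} as a single unit. There are 4 units to order, and the pair itself can be ordered 2 ways.
That gives 2 × 4! = 2 × 24 = 48.

48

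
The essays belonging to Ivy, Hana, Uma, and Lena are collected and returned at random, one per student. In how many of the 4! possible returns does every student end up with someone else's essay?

9

Let Aᵢ be the assignments in which student i gets their own essay. We want the size of the complement of A₁∪…∪A_4.
By inclusion–exclusion this is Σ_{j=0}^{4} (−1)^j C(4,j)·(4−j)!.
Computing: 24 − 24 + 12 − 4 + 1 = 9.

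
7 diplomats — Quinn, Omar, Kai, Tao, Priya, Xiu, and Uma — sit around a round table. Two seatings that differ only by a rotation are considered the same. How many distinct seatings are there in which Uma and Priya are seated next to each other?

240

Treat {Uma, Priya} as one unit (2 internal orders) and seat the resulting 6 units around the table: (5)! circular arrangements.
So 2 × (5)! = 2 × 120 = 240.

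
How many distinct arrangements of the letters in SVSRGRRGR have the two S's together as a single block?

Treat the 2 copies of S as a single block. The multiset to arrange is then {SS, G, G, R, R, R, R, V}, 8 items in all.
That gives (8)!/(4!·2!) = 840 arrangements.

840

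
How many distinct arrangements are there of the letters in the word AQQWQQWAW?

1260

The 9 letters of AQQWQQWAW have repeats: A appearing twice, Q appearing 4 times, and W appearing 3 times.
The number of distinct arrangements is 9!/(4!·3!·2!) = 362880/288 = 1260.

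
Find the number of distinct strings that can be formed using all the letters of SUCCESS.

SUCCESS has 7 letters with C appearing twice and S appearing 3 times.
So there are 7! / (3!·2!) = 420 distinguishable arrangements.

420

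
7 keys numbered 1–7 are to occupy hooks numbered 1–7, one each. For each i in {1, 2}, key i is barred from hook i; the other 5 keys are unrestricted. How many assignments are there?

Let Aᵢ (for i ∈ {1, 2}) be the placements that put key i in its forbidden hook. Any j of these fix j positions, leaving (7−j)! ways to fill the rest, and there are C(2,j) ways to pick which j.
By inclusion–exclusion, the number of valid placements is Σ_{j=0}^{2} (−1)^j C(2,j)·(7−j)!.
Computing: 5040 − 1440 + 120 = 3720.

3720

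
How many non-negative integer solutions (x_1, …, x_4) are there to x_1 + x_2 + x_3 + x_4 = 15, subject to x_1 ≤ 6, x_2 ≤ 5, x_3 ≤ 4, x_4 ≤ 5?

55

Without the upper bounds there are C(18,3) = 816 ways to split 15 among 4 variables.
Subtract solutions that violate a single cap (substitute x_i' = x_i − (cap_i+1)): x_1 ≥ 7 gives C(11,3) = 165; x_2 ≥ 6 gives C(12,3) = 220; x_3 ≥ 5 gives C(13,3) = 286; x_4 ≥ 6 gives C(12,3) = 220. Together 891.
Add back pairs where two caps are both exceeded: 10 + 20 + 10 + 35 + 20 + 35 = 130.
By inclusion–exclusion the count is 816 − 891 + 130 = 55.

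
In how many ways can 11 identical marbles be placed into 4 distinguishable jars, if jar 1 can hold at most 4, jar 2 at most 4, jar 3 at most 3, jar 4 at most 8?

Ignoring the caps, the number of non-negative solutions to x_1+…+x_4 = 11 is C(14,3) = 364.
Subtract solutions that violate a single cap (substitute x_i' = x_i − (cap_i+1)): x_1 ≥ 5 gives C(9,3) = 84; x_2 ≥ 5 gives C(9,3) = 84; x_3 ≥ 4 gives C(10,3) = 120; x_4 ≥ 9 gives C(5,3) = 10. Together 298.
Add back pairs where two caps are both exceeded: 4 + 10 + 0 + 10 + 0 + 0 = 24.
By inclusion–exclusion the count is 364 − 298 + 24 = 90.

90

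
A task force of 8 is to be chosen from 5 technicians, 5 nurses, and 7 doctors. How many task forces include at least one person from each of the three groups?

With no constraint there are C(17,8) = 24310 possible selections.
Subtract selections that omit an entire group: no technicians → C(12,8) = 495; no nurses → C(12,8) = 495; no doctors → C(10,8) = 45.
Add back selections omitting two groups (i.e. drawn from a single group): C(5,8) + C(5,8) + C(7,8) = 0.
By inclusion–exclusion: 24310 − 1035 + 0 = 23275.

23275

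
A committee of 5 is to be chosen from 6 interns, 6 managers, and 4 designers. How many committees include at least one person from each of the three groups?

3084

Unrestricted: C(16,5) = 4368 ways to pick any 5 of the 16.
Subtract selections that omit an entire group: no interns → C(10,5) = 252; no managers → C(10,5) = 252; no designers → C(12,5) = 792.
Add back selections omitting two groups (i.e. drawn from a single group): C(6,5) + C(6,5) + C(4,5) = 12.
By inclusion–exclusion: 4368 − 1296 + 12 = 3084.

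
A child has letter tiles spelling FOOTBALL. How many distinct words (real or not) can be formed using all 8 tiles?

The 8 letters of FOOTBALL have repeats: L appearing twice and O appearing twice.
Dividing 8! = 40320 by 2!·2! = 4 for the repeated letters gives 10080.

10080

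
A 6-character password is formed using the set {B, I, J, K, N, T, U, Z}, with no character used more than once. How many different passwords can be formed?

Choose and order 6 of the 8 symbols: the first character has 8 options, the next 7, and so on down to 3.
8 × 7 × 6 × 5 × 4 × 3 = 20160.

20160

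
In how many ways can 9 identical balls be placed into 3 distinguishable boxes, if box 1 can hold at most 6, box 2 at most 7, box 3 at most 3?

25

Ignoring the caps, the number of non-negative solutions to x_1+…+x_3 = 9 is C(11,2) = 55.
Subtract solutions that violate a single cap (substitute x_i' = x_i − (cap_i+1)): x_1 ≥ 7 gives C(4,2) = 6; x_2 ≥ 8 gives C(3,2) = 3; x_3 ≥ 4 gives C(7,2) = 21. Together 30.
No two caps can be exceeded simultaneously, so the pair terms are all 0.
By inclusion–exclusion the count is 55 − 30 + 0 = 25.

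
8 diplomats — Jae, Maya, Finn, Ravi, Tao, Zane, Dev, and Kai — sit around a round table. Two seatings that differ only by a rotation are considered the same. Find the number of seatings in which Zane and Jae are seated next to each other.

1440

Treat {Zane, Jae} as one unit (2 internal orders) and seat the resulting 7 units around the table: (6)! circular arrangements.
So 2 × (6)! = 2 × 720 = 1440.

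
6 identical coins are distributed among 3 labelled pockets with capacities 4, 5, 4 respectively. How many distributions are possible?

By stars and bars, unrestricted non-negative solutions to x_1+…+x_3 = 6 number C(6+2,2) = 28.
Subtract solutions that violate a single cap (substitute x_i' = x_i − (cap_i+1)): x_1 ≥ 5 gives C(3,2) = 3; x_2 ≥ 6 gives C(2,2) = 1; x_3 ≥ 5 gives C(3,2) = 3. Together 7.
No two caps can be exceeded simultaneously, so the pair terms are all 0.
By inclusion–exclusion the count is 28 − 7 + 0 = 21.

21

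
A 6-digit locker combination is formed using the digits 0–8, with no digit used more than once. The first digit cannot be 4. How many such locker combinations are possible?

The first digit has 9−1 = 8 choices (anything except 4).
The remaining 5 digits are filled from the other 8 symbols without repetition: 8 × 7 × 6 × 5 × 4 = 6720.
Total: 8 × 6720 = 53760.

53760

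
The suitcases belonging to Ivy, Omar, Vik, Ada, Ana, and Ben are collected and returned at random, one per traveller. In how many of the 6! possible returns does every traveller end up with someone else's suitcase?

265

Let Aᵢ be the assignments in which traveller i gets their own suitcase. We want the size of the complement of A₁∪…∪A_6.
By inclusion–exclusion this is Σ_{j=0}^{6} (−1)^j C(6,j)·(6−j)!.
Computing: 720 − 720 + 360 − 120 + 30 − 6 + 1 = 265.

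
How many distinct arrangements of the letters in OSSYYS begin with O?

10

With the first slot taken by O, it remains to arrange the other 5 letters (SSYYS).
Those 5 letters have S appearing 3 times and Y appearing twice, giving (5)!/(3!·2!) = 10.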